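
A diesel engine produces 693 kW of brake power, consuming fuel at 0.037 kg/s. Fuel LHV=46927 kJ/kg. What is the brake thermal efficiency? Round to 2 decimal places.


eta_BTE = (BP / (mf * LHV)) * 100
Denominator = 0.037 * 46927 = 1736.2990 kW
eta_BTE = (693 / 1736.2990) * 100 = 39.91%


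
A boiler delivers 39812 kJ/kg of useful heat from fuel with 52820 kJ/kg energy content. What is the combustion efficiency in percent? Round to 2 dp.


Efficiency = (Q_useful / Q_fuel) * 100
Efficiency = (39812 / 52820) * 100
Efficiency = 0.7537 * 100 = 75.37%


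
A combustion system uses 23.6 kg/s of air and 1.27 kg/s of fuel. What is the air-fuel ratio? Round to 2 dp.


AFR = m_air / m_fuel
AFR = 23.6 / 1.27 = 18.58


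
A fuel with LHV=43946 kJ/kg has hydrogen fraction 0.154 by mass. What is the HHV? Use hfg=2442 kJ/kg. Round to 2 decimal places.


HHV = LHV + hfg * 9 * H
Water addition = 2442 * 9 * 0.154 = 3384.612 kJ/kg
HHV = 43946 + 3384.612 = 47330.61 kJ/kg


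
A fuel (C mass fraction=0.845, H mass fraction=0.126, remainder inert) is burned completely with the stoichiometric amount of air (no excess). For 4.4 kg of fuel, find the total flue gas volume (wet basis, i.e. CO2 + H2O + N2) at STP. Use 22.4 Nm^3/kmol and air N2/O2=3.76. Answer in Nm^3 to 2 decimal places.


Per kg fuel: CO2 = (C/12 kmol)*22.4 = (0.845/12)*22.4 = 1.57733 Nm^3
Per kg fuel: H2O = (H/2 kmol)*22.4 = (0.126/2)*22.4 = 1.41120 Nm^3
O2 needed per kg fuel = C/12 + H/4 = 0.845/12 + 0.126/4 = 0.10191667 kmol
Per kg fuel: N2 = O2*3.76*22.4 = 0.10191667*3.76*22.4 = 8.58383 Nm^3
Total per kg = 1.57733 + 1.41120 + 8.58383 = 11.57236 Nm^3
Total = 11.57236 * 4.4 = 50.92 Nm^3


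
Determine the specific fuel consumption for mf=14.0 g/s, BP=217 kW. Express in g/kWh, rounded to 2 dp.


SFC = (mf / BP) * 3600
Rate = 14.0 / 217 = 0.064516 g/(s*kW)
SFC = 0.064516 * 3600 = 232.26 g/kWh


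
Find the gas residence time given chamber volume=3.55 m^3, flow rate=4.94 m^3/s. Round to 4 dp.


tau = V / Q_flow
tau = 3.55 / 4.94 = 0.7186 s


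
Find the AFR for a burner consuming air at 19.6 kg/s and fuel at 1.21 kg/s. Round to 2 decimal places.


AFR = m_air / m_fuel
AFR = 19.6 / 1.21 = 16.20


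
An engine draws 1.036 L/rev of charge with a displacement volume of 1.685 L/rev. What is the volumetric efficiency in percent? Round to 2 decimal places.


eta_v = (V_actual / V_disp) * 100
Ratio = 1.036 / 1.685 = 0.6148
eta_v = 0.6148 * 100 = 61.48%


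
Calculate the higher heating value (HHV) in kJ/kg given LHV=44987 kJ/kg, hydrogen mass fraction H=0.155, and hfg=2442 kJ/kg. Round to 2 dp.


HHV = LHV + hfg * 9 * H
Water addition = 2442 * 9 * 0.155 = 3406.590 kJ/kg
HHV = 44987 + 3406.590 = 48393.59 kJ/kg


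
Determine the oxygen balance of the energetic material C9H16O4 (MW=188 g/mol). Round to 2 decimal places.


OB = -1600 * (2C + H/2 - O) / MW
Inner = 2*9 + 16/2 - 4 = 22.00
OB = -1600 * 22.00 / 188 = -187.23%


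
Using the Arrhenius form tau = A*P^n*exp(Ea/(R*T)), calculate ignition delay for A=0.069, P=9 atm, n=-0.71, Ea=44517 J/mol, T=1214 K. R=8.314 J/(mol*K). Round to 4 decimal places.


tau = A * P^n * exp(Ea/(R*T))
P^n = 9^(-0.71) = 0.21012988
Ea/(R*T) = 44517/(8.314*1214) = 4.410595
exp(Ea/(R*T)) = 82.318430
tau = 0.069 * 0.21012988 * 82.318430 = 1.1935 ms


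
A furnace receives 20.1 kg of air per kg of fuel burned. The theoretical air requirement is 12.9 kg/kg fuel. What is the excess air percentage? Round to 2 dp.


Excess air = actual - stoichiometric = 20.1 - 12.9 = 7.20 kg/kg fuel
Excess air % = (excess / stoich) * 100 = (7.20 / 12.9) * 100 = 55.81%


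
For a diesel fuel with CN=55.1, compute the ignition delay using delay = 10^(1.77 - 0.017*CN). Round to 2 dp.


delay = 10^(1.77 - 0.017*CN)
Exponent = 1.77 - 0.017*55.1 = 0.8333
delay = 10^0.8333 = 6.81 ms


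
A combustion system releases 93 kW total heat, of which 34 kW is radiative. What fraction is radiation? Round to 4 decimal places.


f_rad = Q_rad / Q_total
f_rad = 34 / 93 = 0.3656


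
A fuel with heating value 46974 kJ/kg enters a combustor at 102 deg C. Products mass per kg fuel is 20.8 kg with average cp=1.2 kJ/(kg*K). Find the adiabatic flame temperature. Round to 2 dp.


T_ad = T_in + Hc / (m_p * cp)
Denominator = 20.8 * 1.2 = 24.9600
Temperature rise = 46974 / 24.9600 = 1881.97 K
T_ad = 102 + 1881.97 = 1983.97 deg C


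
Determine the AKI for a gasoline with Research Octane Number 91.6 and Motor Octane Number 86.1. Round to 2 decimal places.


AKI = (RON + MON) / 2
AKI = (91.6 + 86.1) / 2
AKI = 177.7 / 2 = 88.85


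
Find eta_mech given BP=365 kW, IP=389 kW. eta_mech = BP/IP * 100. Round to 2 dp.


eta_mech = (BP / IP) * 100
Ratio = 365 / 389 = 0.9383
eta_mech = 0.9383 * 100 = 93.83%


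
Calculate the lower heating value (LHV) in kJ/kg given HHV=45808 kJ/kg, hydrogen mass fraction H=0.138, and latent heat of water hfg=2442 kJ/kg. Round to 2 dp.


LHV = HHV - hfg * 9 * H
Water correction = 2442 * 9 * 0.138 = 3032.964 kJ/kg
LHV = 45808 - 3032.964 = 42775.04 kJ/kg


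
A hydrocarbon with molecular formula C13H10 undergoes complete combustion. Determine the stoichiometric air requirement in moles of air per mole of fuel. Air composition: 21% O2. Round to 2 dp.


Balanced combustion: C13H10 + 15.5 O2 -> 13 CO2 + 5 H2O
O2 needed = C + H/4 = 13 + 10/4 = 15.50 moles
Air moles = O2 / 0.21 = 15.50 / 0.21 = 73.81 moles air


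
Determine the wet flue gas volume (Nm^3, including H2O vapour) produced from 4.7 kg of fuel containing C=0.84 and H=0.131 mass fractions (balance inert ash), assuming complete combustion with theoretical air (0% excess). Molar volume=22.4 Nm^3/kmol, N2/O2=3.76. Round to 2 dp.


Per kg fuel: CO2 = (C/12 kmol)*22.4 = (0.84/12)*22.4 = 1.56800 Nm^3
Per kg fuel: H2O = (H/2 kmol)*22.4 = (0.131/2)*22.4 = 1.46720 Nm^3
O2 needed per kg fuel = C/12 + H/4 = 0.84/12 + 0.131/4 = 0.10275000 kmol
Per kg fuel: N2 = O2*3.76*22.4 = 0.10275000*3.76*22.4 = 8.65402 Nm^3
Total per kg = 1.56800 + 1.46720 + 8.65402 = 11.68922 Nm^3
Total = 11.68922 * 4.7 = 54.94 Nm^3


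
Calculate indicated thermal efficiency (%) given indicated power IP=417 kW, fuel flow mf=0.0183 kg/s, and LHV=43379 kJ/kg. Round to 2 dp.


eta_ith = (IP / (mf * LHV)) * 100
Denominator = 0.0183 * 43379 = 793.8357 kW
eta_ith = (417 / 793.8357) * 100 = 52.53%


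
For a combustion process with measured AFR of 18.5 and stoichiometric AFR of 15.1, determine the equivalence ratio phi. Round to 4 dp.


phi = AFR_stoich / AFR_actual
phi = 15.1 / 18.5 = 0.8162


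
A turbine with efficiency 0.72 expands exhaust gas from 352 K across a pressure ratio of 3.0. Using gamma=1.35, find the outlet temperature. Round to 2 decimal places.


T_out = T_in * (1 - eta * (1 - PR^(-(gamma-1)/gamma)))
Exponent = -(1.35-1)/1.35 = -0.25925926
PR^exp = 3.0^(-0.25925926) = 0.75214556
Factor = 1 - 0.72*(1 - 0.75214556) = 0.82154480
T_out = 352 * 0.82154480 = 289.18 K


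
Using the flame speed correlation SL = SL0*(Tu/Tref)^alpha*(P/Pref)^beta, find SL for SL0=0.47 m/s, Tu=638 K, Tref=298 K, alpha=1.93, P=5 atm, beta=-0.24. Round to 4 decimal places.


SL = SL0 * (Tu/Tref)^alpha * (P/Pref)^beta
T ratio = 638/298 = 2.14093960
(T ratio)^alpha = 2.14093960^1.93 = 4.345768
(P/Pref)^beta = 5^(-0.24) = 0.679590
SL = 0.47 * 4.345768 * 0.679590 = 1.3881 m/s


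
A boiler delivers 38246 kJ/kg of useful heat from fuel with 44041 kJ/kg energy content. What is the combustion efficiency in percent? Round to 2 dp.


Efficiency = (Q_useful / Q_fuel) * 100
Efficiency = (38246 / 44041) * 100
Efficiency = 0.8684 * 100 = 86.84%


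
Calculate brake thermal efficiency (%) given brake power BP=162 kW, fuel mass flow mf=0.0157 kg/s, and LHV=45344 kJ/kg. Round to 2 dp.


eta_BTE = (BP / (mf * LHV)) * 100
Denominator = 0.0157 * 45344 = 711.9008 kW
eta_BTE = (162 / 711.9008) * 100 = 22.76%


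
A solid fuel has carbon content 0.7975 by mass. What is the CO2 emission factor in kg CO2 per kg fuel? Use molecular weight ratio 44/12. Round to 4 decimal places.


EF = C_frac * (M_CO2 / M_C)
EF = 0.7975 * (44/12)
EF = 0.7975 * 3.666667 = 2.9242 kg_CO2/kg_fuel


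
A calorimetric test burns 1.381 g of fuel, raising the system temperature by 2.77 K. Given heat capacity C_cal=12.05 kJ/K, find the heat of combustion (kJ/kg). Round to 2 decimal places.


Hc = C_cal * delta_T / m_fuel
Q_released = 12.05 * 2.77 = 33.3785 kJ
m_fuel = 1.381 g = 1.381/1000 kg = 0.001381 kg
Hc = 33.3785 / 0.001381 = 24169.80 kJ/kg


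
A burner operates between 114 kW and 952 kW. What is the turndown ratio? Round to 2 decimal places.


TDR = Q_max / Q_min
TDR = 952 / 114 = 8.35


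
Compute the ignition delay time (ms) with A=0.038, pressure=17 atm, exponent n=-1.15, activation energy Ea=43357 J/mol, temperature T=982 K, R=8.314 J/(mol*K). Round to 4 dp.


tau = A * P^n * exp(Ea/(R*T))
P^n = 17^(-1.15) = 0.03845774
Ea/(R*T) = 43357/(8.314*982) = 5.310528
exp(Ea/(R*T)) = 202.457131
tau = 0.038 * 0.03845774 * 202.457131 = 0.2959 ms


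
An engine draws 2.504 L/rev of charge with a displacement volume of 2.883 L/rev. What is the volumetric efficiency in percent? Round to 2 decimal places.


eta_v = (V_actual / V_disp) * 100
Ratio = 2.504 / 2.883 = 0.8685
eta_v = 0.8685 * 100 = 86.85%


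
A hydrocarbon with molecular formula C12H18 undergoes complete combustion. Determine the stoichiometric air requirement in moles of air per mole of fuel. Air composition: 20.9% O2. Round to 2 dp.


Balanced combustion: C12H18 + 16.5 O2 -> 12 CO2 + 9 H2O
O2 needed = C + H/4 = 12 + 18/4 = 16.50 moles
Air moles = O2 / 0.209 = 16.50 / 0.209 = 78.95 moles air


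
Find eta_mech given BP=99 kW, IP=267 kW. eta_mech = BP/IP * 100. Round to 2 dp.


eta_mech = (BP / IP) * 100
Ratio = 99 / 267 = 0.3708
eta_mech = 0.3708 * 100 = 37.08%


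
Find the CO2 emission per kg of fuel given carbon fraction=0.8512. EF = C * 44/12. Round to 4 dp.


EF = C_frac * (M_CO2 / M_C)
EF = 0.8512 * (44/12)
EF = 0.8512 * 3.666667 = 3.1211 kg_CO2/kg_fuel


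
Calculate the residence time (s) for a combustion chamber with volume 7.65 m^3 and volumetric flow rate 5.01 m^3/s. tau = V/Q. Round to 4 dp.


tau = V / Q_flow
tau = 7.65 / 5.01 = 1.5269 s


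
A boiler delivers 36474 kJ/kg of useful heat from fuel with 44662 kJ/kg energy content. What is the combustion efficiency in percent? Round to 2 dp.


Efficiency = (Q_useful / Q_fuel) * 100
Efficiency = (36474 / 44662) * 100
Efficiency = 0.8167 * 100 = 81.67%


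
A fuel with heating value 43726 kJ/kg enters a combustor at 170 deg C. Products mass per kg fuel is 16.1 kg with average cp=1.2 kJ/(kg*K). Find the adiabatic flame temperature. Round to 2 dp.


T_ad = T_in + Hc / (m_p * cp)
Denominator = 16.1 * 1.2 = 19.3200
Temperature rise = 43726 / 19.3200 = 2263.25 K
T_ad = 170 + 2263.25 = 2433.25 deg C


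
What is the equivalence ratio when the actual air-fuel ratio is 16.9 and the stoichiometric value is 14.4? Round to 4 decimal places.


phi = AFR_stoich / AFR_actual
phi = 14.4 / 16.9 = 0.8521


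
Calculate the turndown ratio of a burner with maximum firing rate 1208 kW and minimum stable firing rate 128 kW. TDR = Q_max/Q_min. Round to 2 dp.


TDR = Q_max / Q_min
TDR = 1208 / 128 = 9.44


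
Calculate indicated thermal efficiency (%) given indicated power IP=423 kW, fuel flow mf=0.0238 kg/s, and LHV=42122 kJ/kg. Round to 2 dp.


eta_ith = (IP / (mf * LHV)) * 100
Denominator = 0.0238 * 42122 = 1002.5036 kW
eta_ith = (423 / 1002.5036) * 100 = 42.19%


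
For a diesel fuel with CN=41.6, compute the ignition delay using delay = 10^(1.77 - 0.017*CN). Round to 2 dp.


delay = 10^(1.77 - 0.017*CN)
Exponent = 1.77 - 0.017*41.6 = 1.0628
delay = 10^1.0628 = 11.56 ms


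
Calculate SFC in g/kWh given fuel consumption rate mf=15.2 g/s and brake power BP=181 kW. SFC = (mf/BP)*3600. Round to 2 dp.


SFC = (mf / BP) * 3600
Rate = 15.2 / 181 = 0.083978 g/(s*kW)
SFC = 0.083978 * 3600 = 302.32 g/kWh


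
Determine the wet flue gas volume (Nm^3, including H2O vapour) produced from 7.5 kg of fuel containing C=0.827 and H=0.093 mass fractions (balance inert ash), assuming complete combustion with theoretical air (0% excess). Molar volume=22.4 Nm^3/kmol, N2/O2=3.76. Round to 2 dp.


Per kg fuel: CO2 = (C/12 kmol)*22.4 = (0.827/12)*22.4 = 1.54373 Nm^3
Per kg fuel: H2O = (H/2 kmol)*22.4 = (0.093/2)*22.4 = 1.04160 Nm^3
O2 needed per kg fuel = C/12 + H/4 = 0.827/12 + 0.093/4 = 0.09216667 kmol
Per kg fuel: N2 = O2*3.76*22.4 = 0.09216667*3.76*22.4 = 7.76265 Nm^3
Total per kg = 1.54373 + 1.04160 + 7.76265 = 10.34798 Nm^3
Total = 10.34798 * 7.5 = 77.61 Nm^3


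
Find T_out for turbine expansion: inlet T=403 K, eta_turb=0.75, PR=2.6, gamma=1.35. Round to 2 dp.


T_out = T_in * (1 - eta * (1 - PR^(-(gamma-1)/gamma)))
Exponent = -(1.35-1)/1.35 = -0.25925926
PR^exp = 2.6^(-0.25925926) = 0.78057442
Factor = 1 - 0.75*(1 - 0.78057442) = 0.83543082
T_out = 403 * 0.83543082 = 336.68 K


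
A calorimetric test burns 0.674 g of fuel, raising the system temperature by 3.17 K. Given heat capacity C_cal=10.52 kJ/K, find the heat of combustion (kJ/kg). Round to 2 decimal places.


Hc = C_cal * delta_T / m_fuel
Q_released = 10.52 * 3.17 = 33.3484 kJ
m_fuel = 0.674 g = 0.674/1000 kg = 0.000674 kg
Hc = 33.3484 / 0.000674 = 49478.34 kJ/kg


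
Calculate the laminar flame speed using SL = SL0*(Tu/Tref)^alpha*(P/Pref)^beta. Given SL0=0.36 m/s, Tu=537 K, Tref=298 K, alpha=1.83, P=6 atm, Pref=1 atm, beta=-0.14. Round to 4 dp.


SL = SL0 * (Tu/Tref)^alpha * (P/Pref)^beta
T ratio = 537/298 = 1.80201342
(T ratio)^alpha = 1.80201342^1.83 = 2.937901
(P/Pref)^beta = 6^(-0.14) = 0.778142
SL = 0.36 * 2.937901 * 0.778142 = 0.8230 m/s


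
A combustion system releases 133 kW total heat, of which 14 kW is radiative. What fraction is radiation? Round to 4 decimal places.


f_rad = Q_rad / Q_total
f_rad = 14 / 133 = 0.1053


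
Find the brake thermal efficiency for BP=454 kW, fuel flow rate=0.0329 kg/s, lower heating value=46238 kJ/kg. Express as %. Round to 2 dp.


eta_BTE = (BP / (mf * LHV)) * 100
Denominator = 0.0329 * 46238 = 1521.2302 kW
eta_BTE = (454 / 1521.2302) * 100 = 29.84%


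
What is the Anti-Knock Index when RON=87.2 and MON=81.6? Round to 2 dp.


AKI = (RON + MON) / 2
AKI = (87.2 + 81.6) / 2
AKI = 168.8 / 2 = 84.40


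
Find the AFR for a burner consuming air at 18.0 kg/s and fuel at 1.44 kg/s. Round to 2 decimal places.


AFR = m_air / m_fuel
AFR = 18.0 / 1.44 = 12.50


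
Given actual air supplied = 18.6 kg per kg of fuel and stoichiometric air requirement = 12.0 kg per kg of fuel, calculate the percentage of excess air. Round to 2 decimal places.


Excess air = actual - stoichiometric = 18.6 - 12.0 = 6.60 kg/kg fuel
Excess air % = (excess / stoich) * 100 = (6.60 / 12.0) * 100 = 55.00%


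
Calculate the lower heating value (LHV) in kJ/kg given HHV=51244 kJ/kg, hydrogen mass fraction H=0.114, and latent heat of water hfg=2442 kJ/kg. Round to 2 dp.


LHV = HHV - hfg * 9 * H
Water correction = 2442 * 9 * 0.114 = 2505.492 kJ/kg
LHV = 51244 - 2505.492 = 48738.51 kJ/kg


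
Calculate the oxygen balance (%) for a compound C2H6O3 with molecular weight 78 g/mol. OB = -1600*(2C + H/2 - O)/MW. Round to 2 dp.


OB = -1600 * (2C + H/2 - O) / MW
Inner = 2*2 + 6/2 - 3 = 4.00
OB = -1600 * 4.00 / 78 = -82.05%


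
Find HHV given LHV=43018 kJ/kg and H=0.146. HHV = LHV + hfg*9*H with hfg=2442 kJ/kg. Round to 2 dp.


HHV = LHV + hfg * 9 * H
Water addition = 2442 * 9 * 0.146 = 3208.788 kJ/kg
HHV = 43018 + 3208.788 = 46226.79 kJ/kg


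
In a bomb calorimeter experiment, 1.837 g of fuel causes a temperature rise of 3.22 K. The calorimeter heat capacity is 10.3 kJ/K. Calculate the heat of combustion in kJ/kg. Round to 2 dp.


Hc = C_cal * delta_T / m_fuel
Q_released = 10.3 * 3.22 = 33.1660 kJ
m_fuel = 1.837 g = 1.837/1000 kg = 0.001837 kg
Hc = 33.1660 / 0.001837 = 18054.44 kJ/kg


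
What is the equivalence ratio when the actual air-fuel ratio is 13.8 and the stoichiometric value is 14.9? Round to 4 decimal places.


phi = AFR_stoich / AFR_actual
phi = 14.9 / 13.8 = 1.0797


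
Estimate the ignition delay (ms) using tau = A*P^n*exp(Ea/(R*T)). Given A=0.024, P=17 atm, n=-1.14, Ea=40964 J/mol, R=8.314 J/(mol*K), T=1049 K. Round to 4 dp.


tau = A * P^n * exp(Ea/(R*T))
P^n = 17^(-1.14) = 0.03956291
Ea/(R*T) = 40964/(8.314*1049) = 4.696960
exp(Ea/(R*T)) = 109.613426
tau = 0.024 * 0.03956291 * 109.613426 = 0.1041 ms


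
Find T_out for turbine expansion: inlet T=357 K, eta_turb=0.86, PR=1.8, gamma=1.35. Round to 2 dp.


T_out = T_in * (1 - eta * (1 - PR^(-(gamma-1)/gamma)))
Exponent = -(1.35-1)/1.35 = -0.25925926
PR^exp = 1.8^(-0.25925926) = 0.85865408
Factor = 1 - 0.86*(1 - 0.85865408) = 0.87844251
T_out = 357 * 0.87844251 = 313.60 K


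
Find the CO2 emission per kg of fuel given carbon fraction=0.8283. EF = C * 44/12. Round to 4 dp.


EF = C_frac * (M_CO2 / M_C)
EF = 0.8283 * (44/12)
EF = 0.8283 * 3.666667 = 3.0371 kg_CO2/kg_fuel


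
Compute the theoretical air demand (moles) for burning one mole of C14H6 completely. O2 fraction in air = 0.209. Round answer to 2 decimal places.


Balanced combustion: C14H6 + 15.5 O2 -> 14 CO2 + 3 H2O
O2 needed = C + H/4 = 14 + 6/4 = 15.50 moles
Air moles = O2 / 0.209 = 15.50 / 0.209 = 74.16 moles air


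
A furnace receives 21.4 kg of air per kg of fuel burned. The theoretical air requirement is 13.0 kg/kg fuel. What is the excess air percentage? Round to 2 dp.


Excess air = actual - stoichiometric = 21.4 - 13.0 = 8.40 kg/kg fuel
Excess air % = (excess / stoich) * 100 = (8.40 / 13.0) * 100 = 64.62%


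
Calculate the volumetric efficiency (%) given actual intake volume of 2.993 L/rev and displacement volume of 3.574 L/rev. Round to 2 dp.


eta_v = (V_actual / V_disp) * 100
Ratio = 2.993 / 3.574 = 0.8374
eta_v = 0.8374 * 100 = 83.74%


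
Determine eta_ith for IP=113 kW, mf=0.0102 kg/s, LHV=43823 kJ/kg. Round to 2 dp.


eta_ith = (IP / (mf * LHV)) * 100
Denominator = 0.0102 * 43823 = 446.9946 kW
eta_ith = (113 / 446.9946) * 100 = 25.28%


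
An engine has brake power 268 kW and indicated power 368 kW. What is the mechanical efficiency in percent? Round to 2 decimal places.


eta_mech = (BP / IP) * 100
Ratio = 268 / 368 = 0.7283
eta_mech = 0.7283 * 100 = 72.83%


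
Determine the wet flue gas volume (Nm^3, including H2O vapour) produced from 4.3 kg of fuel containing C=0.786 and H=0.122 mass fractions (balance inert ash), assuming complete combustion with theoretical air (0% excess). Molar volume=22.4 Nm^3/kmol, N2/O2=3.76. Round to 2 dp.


Per kg fuel: CO2 = (C/12 kmol)*22.4 = (0.786/12)*22.4 = 1.46720 Nm^3
Per kg fuel: H2O = (H/2 kmol)*22.4 = (0.122/2)*22.4 = 1.36640 Nm^3
O2 needed per kg fuel = C/12 + H/4 = 0.786/12 + 0.122/4 = 0.09600000 kmol
Per kg fuel: N2 = O2*3.76*22.4 = 0.09600000*3.76*22.4 = 8.08550 Nm^3
Total per kg = 1.46720 + 1.36640 + 8.08550 = 10.91910 Nm^3
Total = 10.91910 * 4.3 = 46.95 Nm^3


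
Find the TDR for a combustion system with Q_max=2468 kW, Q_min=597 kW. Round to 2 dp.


TDR = Q_max / Q_min
TDR = 2468 / 597 = 4.13


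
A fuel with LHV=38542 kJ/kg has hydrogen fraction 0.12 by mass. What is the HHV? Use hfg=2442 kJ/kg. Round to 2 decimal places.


HHV = LHV + hfg * 9 * H
Water addition = 2442 * 9 * 0.12 = 2637.360 kJ/kg
HHV = 38542 + 2637.360 = 41179.36 kJ/kg


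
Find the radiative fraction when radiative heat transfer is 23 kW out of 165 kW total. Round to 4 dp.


f_rad = Q_rad / Q_total
f_rad = 23 / 165 = 0.1394


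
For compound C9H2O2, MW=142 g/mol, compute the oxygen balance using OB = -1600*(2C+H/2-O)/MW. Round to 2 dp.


OB = -1600 * (2C + H/2 - O) / MW
Inner = 2*9 + 2/2 - 2 = 17.00
OB = -1600 * 17.00 / 142 = -191.55%


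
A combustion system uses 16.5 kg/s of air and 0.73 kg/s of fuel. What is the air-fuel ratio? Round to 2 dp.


AFR = m_air / m_fuel
AFR = 16.5 / 0.73 = 22.60


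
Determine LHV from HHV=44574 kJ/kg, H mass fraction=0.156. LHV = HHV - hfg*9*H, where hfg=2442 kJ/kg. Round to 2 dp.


LHV = HHV - hfg * 9 * H
Water correction = 2442 * 9 * 0.156 = 3428.568 kJ/kg
LHV = 44574 - 3428.568 = 41145.43 kJ/kg


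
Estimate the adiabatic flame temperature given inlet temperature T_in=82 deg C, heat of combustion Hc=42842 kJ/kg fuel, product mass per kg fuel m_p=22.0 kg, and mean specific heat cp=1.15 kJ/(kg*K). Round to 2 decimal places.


T_ad = T_in + Hc / (m_p * cp)
Denominator = 22.0 * 1.15 = 25.3000
Temperature rise = 42842 / 25.3000 = 1693.36 K
T_ad = 82 + 1693.36 = 1775.36 deg C


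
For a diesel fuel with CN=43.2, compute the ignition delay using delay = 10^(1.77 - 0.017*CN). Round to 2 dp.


delay = 10^(1.77 - 0.017*CN)
Exponent = 1.77 - 0.017*43.2 = 1.0356
delay = 10^1.0356 = 10.85 ms


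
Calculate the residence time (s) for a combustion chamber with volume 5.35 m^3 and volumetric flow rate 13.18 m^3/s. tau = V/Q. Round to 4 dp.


tau = V / Q_flow
tau = 5.35 / 13.18 = 0.4059 s


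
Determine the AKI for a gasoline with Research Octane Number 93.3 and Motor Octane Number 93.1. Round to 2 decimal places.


AKI = (RON + MON) / 2
AKI = (93.3 + 93.1) / 2
AKI = 186.4 / 2 = 93.20


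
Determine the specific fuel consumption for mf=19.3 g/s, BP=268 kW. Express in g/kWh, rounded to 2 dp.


SFC = (mf / BP) * 3600
Rate = 19.3 / 268 = 0.072015 g/(s*kW)
SFC = 0.072015 * 3600 = 259.25 g/kWh


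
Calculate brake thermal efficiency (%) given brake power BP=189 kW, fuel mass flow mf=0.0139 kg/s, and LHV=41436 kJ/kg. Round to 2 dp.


eta_BTE = (BP / (mf * LHV)) * 100
Denominator = 0.0139 * 41436 = 575.9604 kW
eta_BTE = (189 / 575.9604) * 100 = 32.81%


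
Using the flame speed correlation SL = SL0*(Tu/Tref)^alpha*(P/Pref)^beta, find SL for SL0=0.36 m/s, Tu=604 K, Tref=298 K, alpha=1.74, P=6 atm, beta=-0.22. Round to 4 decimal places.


SL = SL0 * (Tu/Tref)^alpha * (P/Pref)^beta
T ratio = 604/298 = 2.02684564
(T ratio)^alpha = 2.02684564^1.74 = 3.418755
(P/Pref)^beta = 6^(-0.22) = 0.674228
SL = 0.36 * 3.418755 * 0.674228 = 0.8298 m/s


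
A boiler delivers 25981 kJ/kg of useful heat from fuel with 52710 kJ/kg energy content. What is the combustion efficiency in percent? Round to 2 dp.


Efficiency = (Q_useful / Q_fuel) * 100
Efficiency = (25981 / 52710) * 100
Efficiency = 0.4929 * 100 = 49.29%


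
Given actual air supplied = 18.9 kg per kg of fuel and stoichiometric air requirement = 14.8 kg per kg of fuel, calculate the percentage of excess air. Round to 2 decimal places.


Excess air = actual - stoichiometric = 18.9 - 14.8 = 4.10 kg/kg fuel
Excess air % = (excess / stoich) * 100 = (4.10 / 14.8) * 100 = 27.70%


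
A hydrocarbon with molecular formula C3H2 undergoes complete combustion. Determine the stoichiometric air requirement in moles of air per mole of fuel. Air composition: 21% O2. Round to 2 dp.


Balanced combustion: C3H2 + 3.5 O2 -> 3 CO2 + 1 H2O
O2 needed = C + H/4 = 3 + 2/4 = 3.50 moles
Air moles = O2 / 0.21 = 3.50 / 0.21 = 16.67 moles air


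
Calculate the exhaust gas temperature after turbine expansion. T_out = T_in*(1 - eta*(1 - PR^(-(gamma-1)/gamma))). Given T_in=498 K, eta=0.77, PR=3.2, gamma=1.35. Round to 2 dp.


T_out = T_in * (1 - eta * (1 - PR^(-(gamma-1)/gamma)))
Exponent = -(1.35-1)/1.35 = -0.25925926
PR^exp = 3.2^(-0.25925926) = 0.73966521
Factor = 1 - 0.77*(1 - 0.73966521) = 0.79954221
T_out = 498 * 0.79954221 = 398.17 K


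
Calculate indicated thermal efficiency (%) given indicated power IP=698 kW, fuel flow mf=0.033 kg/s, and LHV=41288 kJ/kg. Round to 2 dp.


eta_ith = (IP / (mf * LHV)) * 100
Denominator = 0.033 * 41288 = 1362.5040 kW
eta_ith = (698 / 1362.5040) * 100 = 51.23%


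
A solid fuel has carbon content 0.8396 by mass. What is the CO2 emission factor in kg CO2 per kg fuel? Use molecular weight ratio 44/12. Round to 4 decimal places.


EF = C_frac * (M_CO2 / M_C)
EF = 0.8396 * (44/12)
EF = 0.8396 * 3.666667 = 3.0785 kg_CO2/kg_fuel


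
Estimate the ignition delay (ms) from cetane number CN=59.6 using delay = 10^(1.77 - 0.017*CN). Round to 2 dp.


delay = 10^(1.77 - 0.017*CN)
Exponent = 1.77 - 0.017*59.6 = 0.7568
delay = 10^0.7568 = 5.71 ms


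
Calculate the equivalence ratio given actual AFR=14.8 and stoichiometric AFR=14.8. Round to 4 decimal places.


phi = AFR_stoich / AFR_actual
phi = 14.8 / 14.8 = 1.0000


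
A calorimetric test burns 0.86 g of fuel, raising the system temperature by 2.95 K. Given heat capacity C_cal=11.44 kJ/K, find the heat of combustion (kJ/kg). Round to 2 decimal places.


Hc = C_cal * delta_T / m_fuel
Q_released = 11.44 * 2.95 = 33.7480 kJ
m_fuel = 0.86 g = 0.86/1000 kg = 0.000860 kg
Hc = 33.7480 / 0.000860 = 39241.86 kJ/kg


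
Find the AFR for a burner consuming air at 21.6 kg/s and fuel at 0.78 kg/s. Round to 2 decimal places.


AFR = m_air / m_fuel
AFR = 21.6 / 0.78 = 27.69


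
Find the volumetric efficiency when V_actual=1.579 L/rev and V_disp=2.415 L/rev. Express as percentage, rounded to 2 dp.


eta_v = (V_actual / V_disp) * 100
Ratio = 1.579 / 2.415 = 0.6538
eta_v = 0.6538 * 100 = 65.38%


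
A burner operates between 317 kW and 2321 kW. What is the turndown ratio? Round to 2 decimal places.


TDR = Q_max / Q_min
TDR = 2321 / 317 = 7.32


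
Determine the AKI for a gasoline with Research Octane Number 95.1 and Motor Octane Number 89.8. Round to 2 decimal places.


AKI = (RON + MON) / 2
AKI = (95.1 + 89.8) / 2
AKI = 184.9 / 2 = 92.45


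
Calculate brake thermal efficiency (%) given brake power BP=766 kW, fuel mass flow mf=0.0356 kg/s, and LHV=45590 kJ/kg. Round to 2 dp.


eta_BTE = (BP / (mf * LHV)) * 100
Denominator = 0.0356 * 45590 = 1623.0040 kW
eta_BTE = (766 / 1623.0040) * 100 = 47.20%


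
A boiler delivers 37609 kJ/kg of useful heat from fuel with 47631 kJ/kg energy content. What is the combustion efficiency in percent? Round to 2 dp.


Efficiency = (Q_useful / Q_fuel) * 100
Efficiency = (37609 / 47631) * 100
Efficiency = 0.7896 * 100 = 78.96%


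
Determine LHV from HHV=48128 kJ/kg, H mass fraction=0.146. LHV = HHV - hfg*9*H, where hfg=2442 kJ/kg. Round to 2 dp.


LHV = HHV - hfg * 9 * H
Water correction = 2442 * 9 * 0.146 = 3208.788 kJ/kg
LHV = 48128 - 3208.788 = 44919.21 kJ/kg


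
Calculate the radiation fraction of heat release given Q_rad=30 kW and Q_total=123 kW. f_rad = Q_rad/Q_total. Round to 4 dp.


f_rad = Q_rad / Q_total
f_rad = 30 / 123 = 0.2439


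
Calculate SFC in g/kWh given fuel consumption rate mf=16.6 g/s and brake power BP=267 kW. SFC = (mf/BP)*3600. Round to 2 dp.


SFC = (mf / BP) * 3600
Rate = 16.6 / 267 = 0.062172 g/(s*kW)
SFC = 0.062172 * 3600 = 223.82 g/kWh


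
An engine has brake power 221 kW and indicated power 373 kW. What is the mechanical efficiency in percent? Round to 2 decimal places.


eta_mech = (BP / IP) * 100
Ratio = 221 / 373 = 0.5925
eta_mech = 0.5925 * 100 = 59.25%


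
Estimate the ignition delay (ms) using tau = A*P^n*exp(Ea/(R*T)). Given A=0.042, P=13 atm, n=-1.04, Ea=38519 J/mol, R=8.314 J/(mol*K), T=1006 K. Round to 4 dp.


tau = A * P^n * exp(Ea/(R*T))
P^n = 13^(-1.04) = 0.06942229
Ea/(R*T) = 38519/(8.314*1006) = 4.605396
exp(Ea/(R*T)) = 100.022609
tau = 0.042 * 0.06942229 * 100.022609 = 0.2916 ms


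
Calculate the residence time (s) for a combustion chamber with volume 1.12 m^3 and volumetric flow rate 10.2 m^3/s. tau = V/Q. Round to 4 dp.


tau = V / Q_flow
tau = 1.12 / 10.2 = 0.1098 s


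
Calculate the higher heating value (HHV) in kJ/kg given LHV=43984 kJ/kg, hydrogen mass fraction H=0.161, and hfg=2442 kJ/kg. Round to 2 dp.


HHV = LHV + hfg * 9 * H
Water addition = 2442 * 9 * 0.161 = 3538.458 kJ/kg
HHV = 43984 + 3538.458 = 47522.46 kJ/kg


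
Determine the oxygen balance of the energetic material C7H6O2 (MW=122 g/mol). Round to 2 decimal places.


OB = -1600 * (2C + H/2 - O) / MW
Inner = 2*7 + 6/2 - 2 = 15.00
OB = -1600 * 15.00 / 122 = -196.72%


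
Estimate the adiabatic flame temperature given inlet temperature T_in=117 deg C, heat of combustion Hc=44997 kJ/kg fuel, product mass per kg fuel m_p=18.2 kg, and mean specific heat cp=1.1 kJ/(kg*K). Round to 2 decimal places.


T_ad = T_in + Hc / (m_p * cp)
Denominator = 18.2 * 1.1 = 20.0200
Temperature rise = 44997 / 20.0200 = 2247.60 K
T_ad = 117 + 2247.60 = 2364.60 deg C


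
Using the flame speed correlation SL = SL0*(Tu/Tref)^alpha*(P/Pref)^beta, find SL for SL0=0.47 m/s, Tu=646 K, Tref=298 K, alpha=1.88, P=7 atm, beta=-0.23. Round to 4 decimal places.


SL = SL0 * (Tu/Tref)^alpha * (P/Pref)^beta
T ratio = 646/298 = 2.16778523
(T ratio)^alpha = 2.16778523^1.88 = 4.282630
(P/Pref)^beta = 7^(-0.23) = 0.639186
SL = 0.47 * 4.282630 * 0.639186 = 1.2866 m/s


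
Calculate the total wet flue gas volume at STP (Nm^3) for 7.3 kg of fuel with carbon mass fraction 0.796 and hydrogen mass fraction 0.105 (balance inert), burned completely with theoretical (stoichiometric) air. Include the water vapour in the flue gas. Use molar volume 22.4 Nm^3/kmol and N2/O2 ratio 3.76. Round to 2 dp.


Per kg fuel: CO2 = (C/12 kmol)*22.4 = (0.796/12)*22.4 = 1.48587 Nm^3
Per kg fuel: H2O = (H/2 kmol)*22.4 = (0.105/2)*22.4 = 1.17600 Nm^3
O2 needed per kg fuel = C/12 + H/4 = 0.796/12 + 0.105/4 = 0.09258333 kmol
Per kg fuel: N2 = O2*3.76*22.4 = 0.09258333*3.76*22.4 = 7.79774 Nm^3
Total per kg = 1.48587 + 1.17600 + 7.79774 = 10.45961 Nm^3
Total = 10.45961 * 7.3 = 76.36 Nm^3


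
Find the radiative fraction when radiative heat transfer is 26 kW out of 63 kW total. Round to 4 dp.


f_rad = Q_rad / Q_total
f_rad = 26 / 63 = 0.4127


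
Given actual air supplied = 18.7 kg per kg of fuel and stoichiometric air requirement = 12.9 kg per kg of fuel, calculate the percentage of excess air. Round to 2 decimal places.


Excess air = actual - stoichiometric = 18.7 - 12.9 = 5.80 kg/kg fuel
Excess air % = (excess / stoich) * 100 = (5.80 / 12.9) * 100 = 44.96%


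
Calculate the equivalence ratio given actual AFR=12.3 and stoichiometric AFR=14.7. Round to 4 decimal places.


phi = AFR_stoich / AFR_actual
phi = 14.7 / 12.3 = 1.1951


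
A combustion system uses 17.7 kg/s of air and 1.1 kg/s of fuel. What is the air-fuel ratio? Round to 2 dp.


AFR = m_air / m_fuel
AFR = 17.7 / 1.1 = 16.09


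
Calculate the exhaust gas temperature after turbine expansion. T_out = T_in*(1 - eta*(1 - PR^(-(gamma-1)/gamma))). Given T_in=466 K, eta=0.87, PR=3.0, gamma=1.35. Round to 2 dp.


T_out = T_in * (1 - eta * (1 - PR^(-(gamma-1)/gamma)))
Exponent = -(1.35-1)/1.35 = -0.25925926
PR^exp = 3.0^(-0.25925926) = 0.75214556
Factor = 1 - 0.87*(1 - 0.75214556) = 0.78436664
T_out = 466 * 0.78436664 = 365.51 K


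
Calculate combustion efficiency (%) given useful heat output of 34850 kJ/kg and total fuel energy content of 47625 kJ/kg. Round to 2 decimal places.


Efficiency = (Q_useful / Q_fuel) * 100
Efficiency = (34850 / 47625) * 100
Efficiency = 0.7318 * 100 = 73.18%


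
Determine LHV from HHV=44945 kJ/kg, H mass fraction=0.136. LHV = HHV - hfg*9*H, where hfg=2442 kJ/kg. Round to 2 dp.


LHV = HHV - hfg * 9 * H
Water correction = 2442 * 9 * 0.136 = 2989.008 kJ/kg
LHV = 44945 - 2989.008 = 41955.99 kJ/kg


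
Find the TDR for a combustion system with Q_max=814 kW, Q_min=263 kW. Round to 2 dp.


TDR = Q_max / Q_min
TDR = 814 / 263 = 3.10


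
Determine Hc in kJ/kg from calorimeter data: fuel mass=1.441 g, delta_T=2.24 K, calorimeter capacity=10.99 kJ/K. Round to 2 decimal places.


Hc = C_cal * delta_T / m_fuel
Q_released = 10.99 * 2.24 = 24.6176 kJ
m_fuel = 1.441 g = 1.441/1000 kg = 0.001441 kg
Hc = 24.6176 / 0.001441 = 17083.69 kJ/kg


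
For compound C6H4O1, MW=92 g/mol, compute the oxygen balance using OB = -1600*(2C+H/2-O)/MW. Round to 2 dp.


OB = -1600 * (2C + H/2 - O) / MW
Inner = 2*6 + 4/2 - 1 = 13.00
OB = -1600 * 13.00 / 92 = -226.09%


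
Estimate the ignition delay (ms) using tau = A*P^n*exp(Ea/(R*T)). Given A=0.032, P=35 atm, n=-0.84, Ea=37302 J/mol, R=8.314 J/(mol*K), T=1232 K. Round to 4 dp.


tau = A * P^n * exp(Ea/(R*T))
P^n = 35^(-0.84) = 0.05046414
Ea/(R*T) = 37302/(8.314*1232) = 3.641761
exp(Ea/(R*T)) = 38.158959
tau = 0.032 * 0.05046414 * 38.158959 = 0.0616 ms


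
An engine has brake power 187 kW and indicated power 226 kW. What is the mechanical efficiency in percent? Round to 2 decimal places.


eta_mech = (BP / IP) * 100
Ratio = 187 / 226 = 0.8274
eta_mech = 0.8274 * 100 = 82.74%


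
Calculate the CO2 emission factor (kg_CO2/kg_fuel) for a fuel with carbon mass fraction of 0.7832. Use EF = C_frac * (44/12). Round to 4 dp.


EF = C_frac * (M_CO2 / M_C)
EF = 0.7832 * (44/12)
EF = 0.7832 * 3.666667 = 2.8717 kg_CO2/kg_fuel


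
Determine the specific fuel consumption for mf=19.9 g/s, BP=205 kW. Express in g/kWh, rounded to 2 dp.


SFC = (mf / BP) * 3600
Rate = 19.9 / 205 = 0.097073 g/(s*kW)
SFC = 0.097073 * 3600 = 349.46 g/kWh


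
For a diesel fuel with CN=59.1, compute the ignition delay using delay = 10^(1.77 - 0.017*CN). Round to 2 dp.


delay = 10^(1.77 - 0.017*CN)
Exponent = 1.77 - 0.017*59.1 = 0.7653
delay = 10^0.7653 = 5.83 ms


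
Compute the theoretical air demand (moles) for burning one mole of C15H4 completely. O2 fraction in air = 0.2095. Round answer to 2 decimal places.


Balanced combustion: C15H4 + 16 O2 -> 15 CO2 + 2 H2O
O2 needed = C + H/4 = 15 + 4/4 = 16.00 moles
Air moles = O2 / 0.2095 = 16.00 / 0.2095 = 76.37 moles air


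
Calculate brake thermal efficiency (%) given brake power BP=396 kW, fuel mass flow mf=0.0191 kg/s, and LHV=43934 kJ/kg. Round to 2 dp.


eta_BTE = (BP / (mf * LHV)) * 100
Denominator = 0.0191 * 43934 = 839.1394 kW
eta_BTE = (396 / 839.1394) * 100 = 47.19%


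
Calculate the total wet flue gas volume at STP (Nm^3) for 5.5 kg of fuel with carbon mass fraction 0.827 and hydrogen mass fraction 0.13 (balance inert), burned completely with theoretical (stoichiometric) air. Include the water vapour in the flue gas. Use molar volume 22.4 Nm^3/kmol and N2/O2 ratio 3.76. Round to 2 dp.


Per kg fuel: CO2 = (C/12 kmol)*22.4 = (0.827/12)*22.4 = 1.54373 Nm^3
Per kg fuel: H2O = (H/2 kmol)*22.4 = (0.13/2)*22.4 = 1.45600 Nm^3
O2 needed per kg fuel = C/12 + H/4 = 0.827/12 + 0.13/4 = 0.10141667 kmol
Per kg fuel: N2 = O2*3.76*22.4 = 0.10141667*3.76*22.4 = 8.54172 Nm^3
Total per kg = 1.54373 + 1.45600 + 8.54172 = 11.54145 Nm^3
Total = 11.54145 * 5.5 = 63.48 Nm^3


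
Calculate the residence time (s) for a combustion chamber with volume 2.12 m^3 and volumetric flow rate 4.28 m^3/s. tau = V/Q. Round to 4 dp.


tau = V / Q_flow
tau = 2.12 / 4.28 = 0.4953 s


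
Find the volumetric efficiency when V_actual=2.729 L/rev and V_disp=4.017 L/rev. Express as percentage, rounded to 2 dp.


eta_v = (V_actual / V_disp) * 100
Ratio = 2.729 / 4.017 = 0.6794
eta_v = 0.6794 * 100 = 67.94%


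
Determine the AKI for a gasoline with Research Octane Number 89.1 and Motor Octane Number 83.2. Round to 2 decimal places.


AKI = (RON + MON) / 2
AKI = (89.1 + 83.2) / 2
AKI = 172.3 / 2 = 86.15


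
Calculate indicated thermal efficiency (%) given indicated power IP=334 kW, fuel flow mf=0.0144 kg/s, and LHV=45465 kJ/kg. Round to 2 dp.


eta_ith = (IP / (mf * LHV)) * 100
Denominator = 0.0144 * 45465 = 654.6960 kW
eta_ith = (334 / 654.6960) * 100 = 51.02%


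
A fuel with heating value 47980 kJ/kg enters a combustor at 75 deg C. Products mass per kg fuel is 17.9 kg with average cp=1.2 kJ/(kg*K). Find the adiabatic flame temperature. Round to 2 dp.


T_ad = T_in + Hc / (m_p * cp)
Denominator = 17.9 * 1.2 = 21.4800
Temperature rise = 47980 / 21.4800 = 2233.71 K
T_ad = 75 + 2233.71 = 2308.71 deg C


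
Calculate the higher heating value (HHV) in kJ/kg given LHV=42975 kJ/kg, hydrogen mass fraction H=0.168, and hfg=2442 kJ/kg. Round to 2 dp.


HHV = LHV + hfg * 9 * H
Water addition = 2442 * 9 * 0.168 = 3692.304 kJ/kg
HHV = 42975 + 3692.304 = 46667.30 kJ/kg


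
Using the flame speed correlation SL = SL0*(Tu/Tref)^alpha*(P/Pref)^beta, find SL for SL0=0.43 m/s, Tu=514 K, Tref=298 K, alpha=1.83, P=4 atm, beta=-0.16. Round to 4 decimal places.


SL = SL0 * (Tu/Tref)^alpha * (P/Pref)^beta
T ratio = 514/298 = 1.72483221
(T ratio)^alpha = 1.72483221^1.83 = 2.711732
(P/Pref)^beta = 4^(-0.16) = 0.801070
SL = 0.43 * 2.711732 * 0.801070 = 0.9341 m/s


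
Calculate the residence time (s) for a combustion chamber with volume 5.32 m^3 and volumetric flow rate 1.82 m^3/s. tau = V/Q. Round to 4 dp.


tau = V / Q_flow
tau = 5.32 / 1.82 = 2.9231 s


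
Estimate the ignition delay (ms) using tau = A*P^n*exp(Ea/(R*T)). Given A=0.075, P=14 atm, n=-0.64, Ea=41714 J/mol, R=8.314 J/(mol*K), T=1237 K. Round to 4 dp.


tau = A * P^n * exp(Ea/(R*T))
P^n = 14^(-0.64) = 0.18470475
Ea/(R*T) = 41714/(8.314*1237) = 4.056039
exp(Ea/(R*T)) = 57.745126
tau = 0.075 * 0.18470475 * 57.745126 = 0.7999 ms


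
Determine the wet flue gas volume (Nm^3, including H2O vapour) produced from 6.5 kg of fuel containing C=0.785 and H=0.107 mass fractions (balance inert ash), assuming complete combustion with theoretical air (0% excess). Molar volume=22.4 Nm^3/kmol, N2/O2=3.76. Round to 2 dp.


Per kg fuel: CO2 = (C/12 kmol)*22.4 = (0.785/12)*22.4 = 1.46533 Nm^3
Per kg fuel: H2O = (H/2 kmol)*22.4 = (0.107/2)*22.4 = 1.19840 Nm^3
O2 needed per kg fuel = C/12 + H/4 = 0.785/12 + 0.107/4 = 0.09216667 kmol
Per kg fuel: N2 = O2*3.76*22.4 = 0.09216667*3.76*22.4 = 7.76265 Nm^3
Total per kg = 1.46533 + 1.19840 + 7.76265 = 10.42638 Nm^3
Total = 10.42638 * 6.5 = 67.77 Nm^3


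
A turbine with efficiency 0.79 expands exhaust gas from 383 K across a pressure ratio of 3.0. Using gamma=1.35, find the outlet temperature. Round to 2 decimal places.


T_out = T_in * (1 - eta * (1 - PR^(-(gamma-1)/gamma)))
Exponent = -(1.35-1)/1.35 = -0.25925926
PR^exp = 3.0^(-0.25925926) = 0.75214556
Factor = 1 - 0.79*(1 - 0.75214556) = 0.80419499
T_out = 383 * 0.80419499 = 308.01 K


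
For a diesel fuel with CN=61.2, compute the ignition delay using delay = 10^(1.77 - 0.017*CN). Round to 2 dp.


delay = 10^(1.77 - 0.017*CN)
Exponent = 1.77 - 0.017*61.2 = 0.7296
delay = 10^0.7296 = 5.37 ms


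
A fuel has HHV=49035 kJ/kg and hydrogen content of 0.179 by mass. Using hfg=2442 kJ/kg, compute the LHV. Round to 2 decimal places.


LHV = HHV - hfg * 9 * H
Water correction = 2442 * 9 * 0.179 = 3934.062 kJ/kg
LHV = 49035 - 3934.062 = 45100.94 kJ/kg


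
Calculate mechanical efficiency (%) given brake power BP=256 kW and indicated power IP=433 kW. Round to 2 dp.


eta_mech = (BP / IP) * 100
Ratio = 256 / 433 = 0.5912
eta_mech = 0.5912 * 100 = 59.12%


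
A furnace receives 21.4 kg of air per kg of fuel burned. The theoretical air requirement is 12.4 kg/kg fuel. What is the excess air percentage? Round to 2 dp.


Excess air = actual - stoichiometric = 21.4 - 12.4 = 9.00 kg/kg fuel
Excess air % = (excess / stoich) * 100 = (9.00 / 12.4) * 100 = 72.58%


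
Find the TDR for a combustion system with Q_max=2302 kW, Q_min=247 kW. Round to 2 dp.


TDR = Q_max / Q_min
TDR = 2302 / 247 = 9.32


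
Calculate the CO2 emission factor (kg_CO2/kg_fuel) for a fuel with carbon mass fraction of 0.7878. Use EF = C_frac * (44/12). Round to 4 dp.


EF = C_frac * (M_CO2 / M_C)
EF = 0.7878 * (44/12)
EF = 0.7878 * 3.666667 = 2.8886 kg_CO2/kg_fuel


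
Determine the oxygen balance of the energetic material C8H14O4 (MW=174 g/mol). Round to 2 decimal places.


OB = -1600 * (2C + H/2 - O) / MW
Inner = 2*8 + 14/2 - 4 = 19.00
OB = -1600 * 19.00 / 174 = -174.71%


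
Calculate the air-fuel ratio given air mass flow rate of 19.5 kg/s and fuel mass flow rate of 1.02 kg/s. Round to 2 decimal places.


AFR = m_air / m_fuel
AFR = 19.5 / 1.02 = 19.12


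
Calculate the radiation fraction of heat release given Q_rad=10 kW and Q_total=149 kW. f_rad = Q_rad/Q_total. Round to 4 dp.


f_rad = Q_rad / Q_total
f_rad = 10 / 149 = 0.0671
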